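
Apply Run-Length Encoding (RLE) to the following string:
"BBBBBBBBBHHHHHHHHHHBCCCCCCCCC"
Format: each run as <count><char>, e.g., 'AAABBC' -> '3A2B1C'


Scanning runs left to right:
  i=0: run of 'B' x 9 -> '9B'
  i=9: run of 'H' x 10 -> '10H'
  i=19: run of 'B' x 1 -> '1B'
  i=20: run of 'C' x 9 -> '9C'

RLE = 9B10H1B9C


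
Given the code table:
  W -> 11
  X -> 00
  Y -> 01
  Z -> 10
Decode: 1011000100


Decoding:
10 -> Z
11 -> W
00 -> X
01 -> Y
00 -> X


Result: ZWXYX


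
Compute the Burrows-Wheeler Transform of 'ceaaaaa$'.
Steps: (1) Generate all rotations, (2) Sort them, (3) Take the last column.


Rotations (sorted):
  0: $ceaaaaa -> last char: a
  1: a$ceaaaa -> last char: a
  2: aa$ceaaa -> last char: a
  3: aaa$ceaa -> last char: a
  4: aaaa$cea -> last char: a
  5: aaaaa$ce -> last char: e
  6: ceaaaaa$ -> last char: $
  7: eaaaaa$c -> last char: c


BWT = aaaaae$c


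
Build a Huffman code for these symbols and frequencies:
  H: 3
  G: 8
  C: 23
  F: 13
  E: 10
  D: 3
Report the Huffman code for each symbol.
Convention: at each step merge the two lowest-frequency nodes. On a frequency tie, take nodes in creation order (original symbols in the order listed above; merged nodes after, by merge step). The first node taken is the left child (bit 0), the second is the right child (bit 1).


Huffman tree construction:
Step 1: Merge H(3) + D(3) = 6
Step 2: Merge (H+D)(6) + G(8) = 14
Step 3: Merge E(10) + F(13) = 23
Step 4: Merge ((H+D)+G)(14) + C(23) = 37
Step 5: Merge (E+F)(23) + (((H+D)+G)+C)(37) = 60
Read each symbol's code off the tree from the root (left child = 0, right child = 1).

Codes:
  H: 1000 (length 4)
  G: 101 (length 3)
  C: 11 (length 2)
  F: 01 (length 2)
  E: 00 (length 2)
  D: 1001 (length 4)
Average code length: 140/60 = 2.3333 bits/symbol


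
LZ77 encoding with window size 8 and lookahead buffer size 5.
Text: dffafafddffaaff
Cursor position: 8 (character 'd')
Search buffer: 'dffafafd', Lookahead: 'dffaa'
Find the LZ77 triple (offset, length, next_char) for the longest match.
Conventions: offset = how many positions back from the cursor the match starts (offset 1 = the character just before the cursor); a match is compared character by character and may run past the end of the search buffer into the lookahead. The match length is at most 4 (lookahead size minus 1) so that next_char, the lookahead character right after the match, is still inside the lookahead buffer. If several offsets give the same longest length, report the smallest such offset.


Try each offset into the search buffer:
  offset=1 (pos 7, char 'd'): match length 1
  offset=2 (pos 6, char 'f'): match length 0
  offset=3 (pos 5, char 'a'): match length 0
  offset=4 (pos 4, char 'f'): match length 0
  offset=5 (pos 3, char 'a'): match length 0
  offset=6 (pos 2, char 'f'): match length 0
  offset=7 (pos 1, char 'f'): match length 0
  offset=8 (pos 0, char 'd'): match length 4
Longest match has length 4 at offset 8.
next_char = character at position 8 + 4 = 12 -> 'a'

Best match: offset=8, length=4 (matching 'dffa' starting at position 0)
LZ77 triple: (8, 4, 'a')


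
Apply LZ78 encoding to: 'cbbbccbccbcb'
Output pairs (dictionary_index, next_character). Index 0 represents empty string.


LZ78 encoding steps:
Dictionary: {0: ''}
Step 1: w='' (idx 0), next='c' -> output (0, 'c'), add 'c' as idx 1
Step 2: w='' (idx 0), next='b' -> output (0, 'b'), add 'b' as idx 2
Step 3: w='b' (idx 2), next='b' -> output (2, 'b'), add 'bb' as idx 3
Step 4: w='c' (idx 1), next='c' -> output (1, 'c'), add 'cc' as idx 4
Step 5: w='b' (idx 2), next='c' -> output (2, 'c'), add 'bc' as idx 5
Step 6: w='c' (idx 1), next='b' -> output (1, 'b'), add 'cb' as idx 6
Step 7: w='cb' (idx 6), end of input -> output (6, '')


Encoded: [(0, 'c'), (0, 'b'), (2, 'b'), (1, 'c'), (2, 'c'), (1, 'b'), (6, '')]


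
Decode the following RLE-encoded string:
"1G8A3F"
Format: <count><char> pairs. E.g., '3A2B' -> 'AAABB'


Expanding each <count><char> pair:
  1G -> 'G'
  8A -> 'AAAAAAAA'
  3F -> 'FFF'

Decoded = GAAAAAAAAFFF


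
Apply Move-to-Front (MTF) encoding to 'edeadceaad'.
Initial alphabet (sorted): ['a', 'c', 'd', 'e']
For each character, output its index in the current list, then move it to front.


MTF encoding:
'e': index 3 in ['a', 'c', 'd', 'e'] -> ['e', 'a', 'c', 'd']
'd': index 3 in ['e', 'a', 'c', 'd'] -> ['d', 'e', 'a', 'c']
'e': index 1 in ['d', 'e', 'a', 'c'] -> ['e', 'd', 'a', 'c']
'a': index 2 in ['e', 'd', 'a', 'c'] -> ['a', 'e', 'd', 'c']
'd': index 2 in ['a', 'e', 'd', 'c'] -> ['d', 'a', 'e', 'c']
'c': index 3 in ['d', 'a', 'e', 'c'] -> ['c', 'd', 'a', 'e']
'e': index 3 in ['c', 'd', 'a', 'e'] -> ['e', 'c', 'd', 'a']
'a': index 3 in ['e', 'c', 'd', 'a'] -> ['a', 'e', 'c', 'd']
'a': index 0 in ['a', 'e', 'c', 'd'] -> ['a', 'e', 'c', 'd']
'd': index 3 in ['a', 'e', 'c', 'd'] -> ['d', 'a', 'e', 'c']


Output: [3, 3, 1, 2, 2, 3, 3, 3, 0, 3]


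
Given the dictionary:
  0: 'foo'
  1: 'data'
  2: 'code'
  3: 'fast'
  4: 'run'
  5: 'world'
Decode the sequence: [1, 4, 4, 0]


Look up each index in the dictionary:
  1 -> 'data'
  4 -> 'run'
  4 -> 'run'
  0 -> 'foo'

Decoded: "data run run foo"


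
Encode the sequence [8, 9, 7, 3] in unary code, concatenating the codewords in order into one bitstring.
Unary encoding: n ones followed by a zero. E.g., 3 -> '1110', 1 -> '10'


Encode each number as n ones followed by a terminating 0:
  8 -> 111111110 (9 bits)
  9 -> 1111111110 (10 bits)
  7 -> 11111110 (8 bits)
  3 -> 1110 (4 bits)
Total length = 9 + 10 + 8 + 4 = 31 bits.

Unary([8, 9, 7, 3]) = 1111111101111111110111111101110 (31 bits)


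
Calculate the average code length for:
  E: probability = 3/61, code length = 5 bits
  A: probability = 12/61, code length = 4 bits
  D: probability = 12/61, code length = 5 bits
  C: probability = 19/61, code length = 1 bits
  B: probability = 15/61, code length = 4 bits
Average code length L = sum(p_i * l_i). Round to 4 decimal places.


Weighted contributions p_i * l_i:
  E: (3/61) * 5 = 15/61
  A: (12/61) * 4 = 48/61
  D: (12/61) * 5 = 60/61
  C: (19/61) * 1 = 19/61
  B: (15/61) * 4 = 60/61
Sum = (15 + 48 + 60 + 19 + 60)/61 = 202/61

L = 202/61 = 3.3115 bits/symbol


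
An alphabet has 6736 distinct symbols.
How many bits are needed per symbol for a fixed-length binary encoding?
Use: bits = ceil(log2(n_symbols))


log2(6736) = 12.7177
Bracket: 2^12 = 4096 < 6736 <= 2^13 = 8192
So ceil(log2(6736)) = 13

bits = ceil(log2(6736)) = ceil(12.7177) = 13 bits


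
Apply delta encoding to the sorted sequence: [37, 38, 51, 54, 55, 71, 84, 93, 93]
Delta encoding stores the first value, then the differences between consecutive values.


First value: 37
Deltas:
  38 - 37 = 1
  51 - 38 = 13
  54 - 51 = 3
  55 - 54 = 1
  71 - 55 = 16
  84 - 71 = 13
  93 - 84 = 9
  93 - 93 = 0


Delta encoded: [37, 1, 13, 3, 1, 16, 13, 9, 0]


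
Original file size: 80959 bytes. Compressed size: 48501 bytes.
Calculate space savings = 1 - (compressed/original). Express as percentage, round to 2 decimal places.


ratio = compressed/original = 48501/80959 = 0.599081
savings = 1 - ratio = 1 - 0.599081 = 0.400919
as a percentage: 0.400919 * 100 = 40.09%

Space savings = 1 - 48501/80959 = 40.09%


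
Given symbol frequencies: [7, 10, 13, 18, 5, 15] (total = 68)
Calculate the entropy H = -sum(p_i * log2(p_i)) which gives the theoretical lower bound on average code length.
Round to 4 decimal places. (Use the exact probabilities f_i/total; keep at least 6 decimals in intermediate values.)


Per-symbol terms -p_i * log2(p_i) with p_i = f_i/68:
  p = 7/68 = 0.102941: log2(p) = -3.280108, -p*log2(p) = 0.337658
  p = 10/68 = 0.147059: log2(p) = -2.765535, -p*log2(p) = 0.406696
  p = 13/68 = 0.191176: log2(p) = -2.387023, -p*log2(p) = 0.456343
  p = 18/68 = 0.264706: log2(p) = -1.917538, -p*log2(p) = 0.507584
  p = 5/68 = 0.073529: log2(p) = -3.765535, -p*log2(p) = 0.276878
  p = 15/68 = 0.220588: log2(p) = -2.180572, -p*log2(p) = 0.481009
H = 0.337658 + 0.406696 + 0.456343 + 0.507584 + 0.276878 + 0.481009 = 2.466168

H = 2.4662 bits/symbol


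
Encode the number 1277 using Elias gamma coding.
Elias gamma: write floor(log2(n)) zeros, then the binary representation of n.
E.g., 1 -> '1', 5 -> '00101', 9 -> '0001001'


num_bits = floor(log2(1277)) + 1 = 11
leading_zeros = num_bits - 1 = 10
binary(1277) = 10011111101

Elias gamma(1277) = '0000000000' + '10011111101' = 000000000010011111101 (21 bits)


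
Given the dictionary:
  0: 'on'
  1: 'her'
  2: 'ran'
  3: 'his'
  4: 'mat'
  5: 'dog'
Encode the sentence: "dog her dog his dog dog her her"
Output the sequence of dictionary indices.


Look up each word in the dictionary:
  'dog' -> 5
  'her' -> 1
  'dog' -> 5
  'his' -> 3
  'dog' -> 5
  'dog' -> 5
  'her' -> 1
  'her' -> 1

Encoded: [5, 1, 5, 3, 5, 5, 1, 1]


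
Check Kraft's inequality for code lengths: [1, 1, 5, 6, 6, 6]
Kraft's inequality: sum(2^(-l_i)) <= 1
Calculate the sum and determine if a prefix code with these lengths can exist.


Sum = 2^(-1) + 2^(-1) + 2^(-5) + 2^(-6) + 2^(-6) + 2^(-6)
    = 0.5 + 0.5 + 0.03125 + 0.015625 + 0.015625 + 0.015625
    = 69/64 = 1.078125
Since 1.078125 > 1, Kraft's inequality is NOT satisfied.
A prefix code with these lengths CANNOT exist.

Kraft sum = 1.078125. Not satisfied.


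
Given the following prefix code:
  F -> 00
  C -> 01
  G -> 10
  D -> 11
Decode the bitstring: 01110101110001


Decoding step by step:
Bits 01 -> C
Bits 11 -> D
Bits 01 -> C
Bits 01 -> C
Bits 11 -> D
Bits 00 -> F
Bits 01 -> C


Decoded message: CDCCDFC


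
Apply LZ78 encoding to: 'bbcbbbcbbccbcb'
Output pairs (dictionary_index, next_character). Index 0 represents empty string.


LZ78 encoding steps:
Dictionary: {0: ''}
Step 1: w='' (idx 0), next='b' -> output (0, 'b'), add 'b' as idx 1
Step 2: w='b' (idx 1), next='c' -> output (1, 'c'), add 'bc' as idx 2
Step 3: w='b' (idx 1), next='b' -> output (1, 'b'), add 'bb' as idx 3
Step 4: w='bc' (idx 2), next='b' -> output (2, 'b'), add 'bcb' as idx 4
Step 5: w='bc' (idx 2), next='c' -> output (2, 'c'), add 'bcc' as idx 5
Step 6: w='bcb' (idx 4), end of input -> output (4, '')


Encoded: [(0, 'b'), (1, 'c'), (1, 'b'), (2, 'b'), (2, 'c'), (4, '')]


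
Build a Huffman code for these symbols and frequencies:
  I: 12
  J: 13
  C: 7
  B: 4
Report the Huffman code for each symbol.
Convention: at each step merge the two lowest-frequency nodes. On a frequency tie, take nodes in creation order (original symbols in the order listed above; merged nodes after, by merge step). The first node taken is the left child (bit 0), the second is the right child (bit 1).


Huffman tree construction:
Step 1: Merge B(4) + C(7) = 11
Step 2: Merge (B+C)(11) + I(12) = 23
Step 3: Merge J(13) + ((B+C)+I)(23) = 36
Read each symbol's code off the tree from the root (left child = 0, right child = 1).

Codes:
  I: 11 (length 2)
  J: 0 (length 1)
  C: 101 (length 3)
  B: 100 (length 3)
Average code length: 70/36 = 1.9444 bits/symbol


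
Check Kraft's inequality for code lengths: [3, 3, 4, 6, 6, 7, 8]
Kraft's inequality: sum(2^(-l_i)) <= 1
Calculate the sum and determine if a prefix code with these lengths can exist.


Sum = 2^(-3) + 2^(-3) + 2^(-4) + 2^(-6) + 2^(-6) + 2^(-7) + 2^(-8)
    = 0.125 + 0.125 + 0.0625 + 0.015625 + 0.015625 + 0.0078125 + 0.00390625
    = 91/256 = 0.35546875
Since 0.35546875 <= 1, Kraft's inequality IS satisfied.
A prefix code with these lengths CAN exist.

Kraft sum = 0.35546875. Satisfied.


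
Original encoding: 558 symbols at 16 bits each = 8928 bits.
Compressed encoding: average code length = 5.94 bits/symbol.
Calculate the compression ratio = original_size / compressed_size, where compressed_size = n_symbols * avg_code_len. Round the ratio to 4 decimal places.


original_size = n_symbols * orig_bits = 558 * 16 = 8928 bits
compressed_size = n_symbols * avg_code_len = 558 * 5.94 = 3314.52 bits
ratio = original_size / compressed_size = 8928 / 3314.52 = 2.6936

Compression ratio = 2.6936


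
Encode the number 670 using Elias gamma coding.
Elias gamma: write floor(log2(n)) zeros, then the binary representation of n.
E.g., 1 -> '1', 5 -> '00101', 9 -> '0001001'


num_bits = floor(log2(670)) + 1 = 10
leading_zeros = num_bits - 1 = 9
binary(670) = 1010011110

Elias gamma(670) = '000000000' + '1010011110' = 0000000001010011110 (19 bits)


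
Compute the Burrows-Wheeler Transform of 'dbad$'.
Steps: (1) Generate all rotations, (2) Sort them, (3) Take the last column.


Rotations (sorted):
  0: $dbad -> last char: d
  1: ad$db -> last char: b
  2: bad$d -> last char: d
  3: d$dba -> last char: a
  4: dbad$ -> last char: $


BWT = dbda$


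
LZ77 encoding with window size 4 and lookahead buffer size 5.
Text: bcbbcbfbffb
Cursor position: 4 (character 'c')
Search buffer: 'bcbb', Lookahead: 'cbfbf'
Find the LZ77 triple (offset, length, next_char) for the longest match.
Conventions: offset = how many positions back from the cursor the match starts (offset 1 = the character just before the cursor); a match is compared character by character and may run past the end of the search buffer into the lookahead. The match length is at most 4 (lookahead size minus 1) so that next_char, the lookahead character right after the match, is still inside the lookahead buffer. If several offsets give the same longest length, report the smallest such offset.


Try each offset into the search buffer:
  offset=1 (pos 3, char 'b'): match length 0
  offset=2 (pos 2, char 'b'): match length 0
  offset=3 (pos 1, char 'c'): match length 2
  offset=4 (pos 0, char 'b'): match length 0
Longest match has length 2 at offset 3.
next_char = character at position 4 + 2 = 6 -> 'f'

Best match: offset=3, length=2 (matching 'cb' starting at position 1)
LZ77 triple: (3, 2, 'f')


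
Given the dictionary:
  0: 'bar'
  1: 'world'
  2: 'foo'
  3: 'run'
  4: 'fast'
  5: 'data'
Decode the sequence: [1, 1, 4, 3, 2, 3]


Look up each index in the dictionary:
  1 -> 'world'
  1 -> 'world'
  4 -> 'fast'
  3 -> 'run'
  2 -> 'foo'
  3 -> 'run'

Decoded: "world world fast run foo run"


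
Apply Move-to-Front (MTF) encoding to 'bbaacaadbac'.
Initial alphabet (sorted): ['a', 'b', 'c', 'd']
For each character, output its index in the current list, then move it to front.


MTF encoding:
'b': index 1 in ['a', 'b', 'c', 'd'] -> ['b', 'a', 'c', 'd']
'b': index 0 in ['b', 'a', 'c', 'd'] -> ['b', 'a', 'c', 'd']
'a': index 1 in ['b', 'a', 'c', 'd'] -> ['a', 'b', 'c', 'd']
'a': index 0 in ['a', 'b', 'c', 'd'] -> ['a', 'b', 'c', 'd']
'c': index 2 in ['a', 'b', 'c', 'd'] -> ['c', 'a', 'b', 'd']
'a': index 1 in ['c', 'a', 'b', 'd'] -> ['a', 'c', 'b', 'd']
'a': index 0 in ['a', 'c', 'b', 'd'] -> ['a', 'c', 'b', 'd']
'd': index 3 in ['a', 'c', 'b', 'd'] -> ['d', 'a', 'c', 'b']
'b': index 3 in ['d', 'a', 'c', 'b'] -> ['b', 'd', 'a', 'c']
'a': index 2 in ['b', 'd', 'a', 'c'] -> ['a', 'b', 'd', 'c']
'c': index 3 in ['a', 'b', 'd', 'c'] -> ['c', 'a', 'b', 'd']


Output: [1, 0, 1, 0, 2, 1, 0, 3, 3, 2, 3]


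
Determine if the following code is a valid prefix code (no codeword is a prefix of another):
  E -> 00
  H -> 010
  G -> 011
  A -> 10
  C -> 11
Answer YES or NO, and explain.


Checking each pair (does one codeword prefix another?):
  E='00' vs H='010': no prefix
  E='00' vs G='011': no prefix
  E='00' vs A='10': no prefix
  E='00' vs C='11': no prefix
  H='010' vs E='00': no prefix
  H='010' vs G='011': no prefix
  H='010' vs A='10': no prefix
  H='010' vs C='11': no prefix
  G='011' vs E='00': no prefix
  G='011' vs H='010': no prefix
  G='011' vs A='10': no prefix
  G='011' vs C='11': no prefix
  A='10' vs E='00': no prefix
  A='10' vs H='010': no prefix
  A='10' vs G='011': no prefix
  A='10' vs C='11': no prefix
  C='11' vs E='00': no prefix
  C='11' vs H='010': no prefix
  C='11' vs G='011': no prefix
  C='11' vs A='10': no prefix
No violation found over all pairs.

YES -- this is a valid prefix code. No codeword is a prefix of any other codeword.


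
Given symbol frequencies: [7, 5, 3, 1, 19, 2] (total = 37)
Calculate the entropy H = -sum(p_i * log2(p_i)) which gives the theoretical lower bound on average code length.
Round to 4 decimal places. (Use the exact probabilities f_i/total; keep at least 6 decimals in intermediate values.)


Per-symbol terms -p_i * log2(p_i) with p_i = f_i/37:
  p = 7/37 = 0.189189: log2(p) = -2.402098, -p*log2(p) = 0.454451
  p = 5/37 = 0.135135: log2(p) = -2.887525, -p*log2(p) = 0.390206
  p = 3/37 = 0.081081: log2(p) = -3.624491, -p*log2(p) = 0.293878
  p = 1/37 = 0.027027: log2(p) = -5.209453, -p*log2(p) = 0.140796
  p = 19/37 = 0.513514: log2(p) = -0.961526, -p*log2(p) = 0.493757
  p = 2/37 = 0.054054: log2(p) = -4.209453, -p*log2(p) = 0.227538
H = 0.454451 + 0.390206 + 0.293878 + 0.140796 + 0.493757 + 0.227538 = 2.000626

H = 2.0006 bits/symbol


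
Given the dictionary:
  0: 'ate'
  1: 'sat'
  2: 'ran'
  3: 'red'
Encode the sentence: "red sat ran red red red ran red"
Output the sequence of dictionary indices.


Look up each word in the dictionary:
  'red' -> 3
  'sat' -> 1
  'ran' -> 2
  'red' -> 3
  'red' -> 3
  'red' -> 3
  'ran' -> 2
  'red' -> 3

Encoded: [3, 1, 2, 3, 3, 3, 2, 3]


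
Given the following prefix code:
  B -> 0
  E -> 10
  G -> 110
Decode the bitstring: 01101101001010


Decoding step by step:
Bits 0 -> B
Bits 110 -> G
Bits 110 -> G
Bits 10 -> E
Bits 0 -> B
Bits 10 -> E
Bits 10 -> E


Decoded message: BGGEBEE


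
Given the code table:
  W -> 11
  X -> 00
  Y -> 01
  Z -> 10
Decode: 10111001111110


Decoding:
10 -> Z
11 -> W
10 -> Z
01 -> Y
11 -> W
11 -> W
10 -> Z


Result: ZWZYWWZ


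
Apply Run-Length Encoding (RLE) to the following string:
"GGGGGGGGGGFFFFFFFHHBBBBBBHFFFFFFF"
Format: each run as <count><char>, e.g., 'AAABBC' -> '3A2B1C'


Scanning runs left to right:
  i=0: run of 'G' x 10 -> '10G'
  i=10: run of 'F' x 7 -> '7F'
  i=17: run of 'H' x 2 -> '2H'
  i=19: run of 'B' x 6 -> '6B'
  i=25: run of 'H' x 1 -> '1H'
  i=26: run of 'F' x 7 -> '7F'

RLE = 10G7F2H6B1H7F


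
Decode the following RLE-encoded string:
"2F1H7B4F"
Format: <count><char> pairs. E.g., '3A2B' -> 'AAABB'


Expanding each <count><char> pair:
  2F -> 'FF'
  1H -> 'H'
  7B -> 'BBBBBBB'
  4F -> 'FFFF'

Decoded = FFHBBBBBBBFFFF


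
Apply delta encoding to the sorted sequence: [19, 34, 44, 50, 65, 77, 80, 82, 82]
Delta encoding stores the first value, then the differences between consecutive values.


First value: 19
Deltas:
  34 - 19 = 15
  44 - 34 = 10
  50 - 44 = 6
  65 - 50 = 15
  77 - 65 = 12
  80 - 77 = 3
  82 - 80 = 2
  82 - 82 = 0


Delta encoded: [19, 15, 10, 6, 15, 12, 3, 2, 0]


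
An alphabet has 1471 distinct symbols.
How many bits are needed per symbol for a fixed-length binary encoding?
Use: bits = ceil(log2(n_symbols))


log2(1471) = 10.5226
Bracket: 2^10 = 1024 < 1471 <= 2^11 = 2048
So ceil(log2(1471)) = 11

bits = ceil(log2(1471)) = ceil(10.5226) = 11 bits


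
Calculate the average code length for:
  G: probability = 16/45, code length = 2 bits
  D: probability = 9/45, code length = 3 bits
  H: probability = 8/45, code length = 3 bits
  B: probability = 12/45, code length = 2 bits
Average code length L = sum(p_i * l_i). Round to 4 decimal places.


Weighted contributions p_i * l_i:
  G: (16/45) * 2 = 32/45
  D: (9/45) * 3 = 27/45
  H: (8/45) * 3 = 24/45
  B: (12/45) * 2 = 24/45
Sum = (32 + 27 + 24 + 24)/45 = 107/45

L = 107/45 = 2.3778 bits/symbol


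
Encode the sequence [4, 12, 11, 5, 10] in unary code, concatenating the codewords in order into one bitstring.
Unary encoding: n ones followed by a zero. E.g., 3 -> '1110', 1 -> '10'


Encode each number as n ones followed by a terminating 0:
  4 -> 11110 (5 bits)
  12 -> 1111111111110 (13 bits)
  11 -> 111111111110 (12 bits)
  5 -> 111110 (6 bits)
  10 -> 11111111110 (11 bits)
Total length = 5 + 13 + 12 + 6 + 11 = 47 bits.

Unary([4, 12, 11, 5, 10]) = 11110111111111111011111111111011111011111111110 (47 bits)


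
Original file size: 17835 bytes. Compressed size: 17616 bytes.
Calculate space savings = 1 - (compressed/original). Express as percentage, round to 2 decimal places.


ratio = compressed/original = 17616/17835 = 0.987721
savings = 1 - ratio = 1 - 0.987721 = 0.012279
as a percentage: 0.012279 * 100 = 1.23%

Space savings = 1 - 17616/17835 = 1.23%


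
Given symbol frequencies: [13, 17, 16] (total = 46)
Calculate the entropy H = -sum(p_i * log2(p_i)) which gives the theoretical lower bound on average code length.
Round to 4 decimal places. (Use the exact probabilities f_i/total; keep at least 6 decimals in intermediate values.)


Per-symbol terms -p_i * log2(p_i) with p_i = f_i/46:
  p = 13/46 = 0.282609: log2(p) = -1.823122, -p*log2(p) = 0.515230
  p = 17/46 = 0.369565: log2(p) = -1.436099, -p*log2(p) = 0.530732
  p = 16/46 = 0.347826: log2(p) = -1.523562, -p*log2(p) = 0.529935
H = 0.515230 + 0.530732 + 0.529935 = 1.575897

H = 1.5759 bits/symbol


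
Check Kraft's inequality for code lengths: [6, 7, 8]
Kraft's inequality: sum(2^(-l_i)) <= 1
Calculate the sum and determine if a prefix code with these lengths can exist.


Sum = 2^(-6) + 2^(-7) + 2^(-8)
    = 0.015625 + 0.0078125 + 0.00390625
    = 7/256 = 0.02734375
Since 0.02734375 <= 1, Kraft's inequality IS satisfied.
A prefix code with these lengths CAN exist.

Kraft sum = 0.02734375. Satisfied.


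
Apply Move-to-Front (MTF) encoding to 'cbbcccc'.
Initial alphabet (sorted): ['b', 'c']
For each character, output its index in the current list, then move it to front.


MTF encoding:
'c': index 1 in ['b', 'c'] -> ['c', 'b']
'b': index 1 in ['c', 'b'] -> ['b', 'c']
'b': index 0 in ['b', 'c'] -> ['b', 'c']
'c': index 1 in ['b', 'c'] -> ['c', 'b']
'c': index 0 in ['c', 'b'] -> ['c', 'b']
'c': index 0 in ['c', 'b'] -> ['c', 'b']
'c': index 0 in ['c', 'b'] -> ['c', 'b']


Output: [1, 1, 0, 1, 0, 0, 0]


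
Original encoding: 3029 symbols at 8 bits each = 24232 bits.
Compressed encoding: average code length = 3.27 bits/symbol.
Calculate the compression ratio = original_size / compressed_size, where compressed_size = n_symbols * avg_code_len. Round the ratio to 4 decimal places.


original_size = n_symbols * orig_bits = 3029 * 8 = 24232 bits
compressed_size = n_symbols * avg_code_len = 3029 * 3.27 = 9904.83 bits
ratio = original_size / compressed_size = 24232 / 9904.83 = 2.4465

Compression ratio = 2.4465


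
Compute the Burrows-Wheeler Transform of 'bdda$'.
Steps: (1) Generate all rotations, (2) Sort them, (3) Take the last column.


Rotations (sorted):
  0: $bdda -> last char: a
  1: a$bdd -> last char: d
  2: bdda$ -> last char: $
  3: da$bd -> last char: d
  4: dda$b -> last char: b


BWT = ad$db


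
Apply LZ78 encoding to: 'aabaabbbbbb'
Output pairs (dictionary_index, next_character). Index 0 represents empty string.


LZ78 encoding steps:
Dictionary: {0: ''}
Step 1: w='' (idx 0), next='a' -> output (0, 'a'), add 'a' as idx 1
Step 2: w='a' (idx 1), next='b' -> output (1, 'b'), add 'ab' as idx 2
Step 3: w='a' (idx 1), next='a' -> output (1, 'a'), add 'aa' as idx 3
Step 4: w='' (idx 0), next='b' -> output (0, 'b'), add 'b' as idx 4
Step 5: w='b' (idx 4), next='b' -> output (4, 'b'), add 'bb' as idx 5
Step 6: w='bb' (idx 5), next='b' -> output (5, 'b'), add 'bbb' as idx 6


Encoded: [(0, 'a'), (1, 'b'), (1, 'a'), (0, 'b'), (4, 'b'), (5, 'b')]


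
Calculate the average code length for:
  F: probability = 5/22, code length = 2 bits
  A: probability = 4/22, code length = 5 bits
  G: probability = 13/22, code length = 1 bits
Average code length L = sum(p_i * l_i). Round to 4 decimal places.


Weighted contributions p_i * l_i:
  F: (5/22) * 2 = 10/22
  A: (4/22) * 5 = 20/22
  G: (13/22) * 1 = 13/22
Sum = (10 + 20 + 13)/22 = 43/22

L = 43/22 = 1.9545 bits/symbol


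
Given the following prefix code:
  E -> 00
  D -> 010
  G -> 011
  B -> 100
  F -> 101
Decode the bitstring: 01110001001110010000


Decoding step by step:
Bits 011 -> G
Bits 100 -> B
Bits 010 -> D
Bits 011 -> G
Bits 100 -> B
Bits 100 -> B
Bits 00 -> E


Decoded message: GBDGBBE


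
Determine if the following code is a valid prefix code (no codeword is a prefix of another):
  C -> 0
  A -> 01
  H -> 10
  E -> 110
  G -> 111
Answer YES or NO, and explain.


Checking each pair (does one codeword prefix another?):
  C='0' vs A='01': prefix -- VIOLATION

NO -- this is NOT a valid prefix code. C (0) is a prefix of A (01).


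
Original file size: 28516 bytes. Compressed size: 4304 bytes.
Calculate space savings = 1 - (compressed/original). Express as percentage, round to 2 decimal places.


ratio = compressed/original = 4304/28516 = 0.150933
savings = 1 - ratio = 1 - 0.150933 = 0.849067
as a percentage: 0.849067 * 100 = 84.91%

Space savings = 1 - 4304/28516 = 84.91%


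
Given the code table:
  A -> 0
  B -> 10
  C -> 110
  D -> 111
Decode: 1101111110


Decoding:
110 -> C
111 -> D
111 -> D
0 -> A


Result: CDDA


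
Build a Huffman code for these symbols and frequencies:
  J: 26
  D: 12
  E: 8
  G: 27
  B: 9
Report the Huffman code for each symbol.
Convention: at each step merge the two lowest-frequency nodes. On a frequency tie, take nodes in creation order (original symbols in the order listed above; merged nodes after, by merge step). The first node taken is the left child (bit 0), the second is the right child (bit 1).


Huffman tree construction:
Step 1: Merge E(8) + B(9) = 17
Step 2: Merge D(12) + (E+B)(17) = 29
Step 3: Merge J(26) + G(27) = 53
Step 4: Merge (D+(E+B))(29) + (J+G)(53) = 82
Read each symbol's code off the tree from the root (left child = 0, right child = 1).

Codes:
  J: 10 (length 2)
  D: 00 (length 2)
  E: 010 (length 3)
  G: 11 (length 2)
  B: 011 (length 3)
Average code length: 181/82 = 2.2073 bits/symbol


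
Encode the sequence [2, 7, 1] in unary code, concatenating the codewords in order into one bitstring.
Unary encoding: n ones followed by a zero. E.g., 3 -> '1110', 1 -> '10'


Encode each number as n ones followed by a terminating 0:
  2 -> 110 (3 bits)
  7 -> 11111110 (8 bits)
  1 -> 10 (2 bits)
Total length = 3 + 8 + 2 = 13 bits.

Unary([2, 7, 1]) = 1101111111010 (13 bits)


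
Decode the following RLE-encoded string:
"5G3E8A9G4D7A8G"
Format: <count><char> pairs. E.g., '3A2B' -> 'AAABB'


Expanding each <count><char> pair:
  5G -> 'GGGGG'
  3E -> 'EEE'
  8A -> 'AAAAAAAA'
  9G -> 'GGGGGGGGG'
  4D -> 'DDDD'
  7A -> 'AAAAAAA'
  8G -> 'GGGGGGGG'

Decoded = GGGGGEEEAAAAAAAAGGGGGGGGGDDDDAAAAAAAGGGGGGGG


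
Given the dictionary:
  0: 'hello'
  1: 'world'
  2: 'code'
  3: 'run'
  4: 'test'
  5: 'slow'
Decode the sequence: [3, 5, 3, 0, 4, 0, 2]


Look up each index in the dictionary:
  3 -> 'run'
  5 -> 'slow'
  3 -> 'run'
  0 -> 'hello'
  4 -> 'test'
  0 -> 'hello'
  2 -> 'code'

Decoded: "run slow run hello test hello code"


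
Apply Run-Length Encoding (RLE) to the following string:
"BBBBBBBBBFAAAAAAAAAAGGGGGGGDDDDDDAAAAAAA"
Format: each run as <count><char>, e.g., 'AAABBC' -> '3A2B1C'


Scanning runs left to right:
  i=0: run of 'B' x 9 -> '9B'
  i=9: run of 'F' x 1 -> '1F'
  i=10: run of 'A' x 10 -> '10A'
  i=20: run of 'G' x 7 -> '7G'
  i=27: run of 'D' x 6 -> '6D'
  i=33: run of 'A' x 7 -> '7A'

RLE = 9B1F10A7G6D7A


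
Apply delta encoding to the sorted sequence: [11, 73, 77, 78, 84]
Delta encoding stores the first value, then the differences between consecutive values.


First value: 11
Deltas:
  73 - 11 = 62
  77 - 73 = 4
  78 - 77 = 1
  84 - 78 = 6


Delta encoded: [11, 62, 4, 1, 6]


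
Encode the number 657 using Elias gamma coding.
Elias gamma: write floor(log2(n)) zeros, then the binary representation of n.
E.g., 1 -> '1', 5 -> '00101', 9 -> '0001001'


num_bits = floor(log2(657)) + 1 = 10
leading_zeros = num_bits - 1 = 9
binary(657) = 1010010001

Elias gamma(657) = '000000000' + '1010010001' = 0000000001010010001 (19 bits)


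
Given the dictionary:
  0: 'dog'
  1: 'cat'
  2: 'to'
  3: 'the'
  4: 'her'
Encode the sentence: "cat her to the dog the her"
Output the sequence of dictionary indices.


Look up each word in the dictionary:
  'cat' -> 1
  'her' -> 4
  'to' -> 2
  'the' -> 3
  'dog' -> 0
  'the' -> 3
  'her' -> 4

Encoded: [1, 4, 2, 3, 0, 3, 4]


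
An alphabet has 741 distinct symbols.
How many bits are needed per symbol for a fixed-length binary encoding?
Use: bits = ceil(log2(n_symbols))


log2(741) = 9.5333
Bracket: 2^9 = 512 < 741 <= 2^10 = 1024
So ceil(log2(741)) = 10

bits = ceil(log2(741)) = ceil(9.5333) = 10 bits


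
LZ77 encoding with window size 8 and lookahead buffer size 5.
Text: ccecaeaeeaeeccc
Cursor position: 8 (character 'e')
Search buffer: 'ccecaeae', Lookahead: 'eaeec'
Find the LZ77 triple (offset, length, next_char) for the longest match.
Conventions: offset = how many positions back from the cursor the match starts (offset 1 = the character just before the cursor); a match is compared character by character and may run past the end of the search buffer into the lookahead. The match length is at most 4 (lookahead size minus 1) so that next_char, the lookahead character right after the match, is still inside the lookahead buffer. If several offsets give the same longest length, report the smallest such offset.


Try each offset into the search buffer:
  offset=1 (pos 7, char 'e'): match length 1
  offset=2 (pos 6, char 'a'): match length 0
  offset=3 (pos 5, char 'e'): match length 4
  offset=4 (pos 4, char 'a'): match length 0
  offset=5 (pos 3, char 'c'): match length 0
  offset=6 (pos 2, char 'e'): match length 1
  offset=7 (pos 1, char 'c'): match length 0
  offset=8 (pos 0, char 'c'): match length 0
Longest match has length 4 at offset 3.
next_char = character at position 8 + 4 = 12 -> 'c'

Best match: offset=3, length=4 (matching 'eaee' starting at position 5)
LZ77 triple: (3, 4, 'c')


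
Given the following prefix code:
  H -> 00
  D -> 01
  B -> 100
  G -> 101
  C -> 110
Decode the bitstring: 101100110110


Decoding step by step:
Bits 101 -> G
Bits 100 -> B
Bits 110 -> C
Bits 110 -> C


Decoded message: GBCC


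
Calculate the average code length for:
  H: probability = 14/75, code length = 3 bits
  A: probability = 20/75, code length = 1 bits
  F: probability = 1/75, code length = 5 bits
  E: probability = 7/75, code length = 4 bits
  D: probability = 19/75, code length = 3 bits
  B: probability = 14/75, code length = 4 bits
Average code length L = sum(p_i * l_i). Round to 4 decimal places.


Weighted contributions p_i * l_i:
  H: (14/75) * 3 = 42/75
  A: (20/75) * 1 = 20/75
  F: (1/75) * 5 = 5/75
  E: (7/75) * 4 = 28/75
  D: (19/75) * 3 = 57/75
  B: (14/75) * 4 = 56/75
Sum = (42 + 20 + 5 + 28 + 57 + 56)/75 = 208/75

L = 208/75 = 2.7733 bits/symbol


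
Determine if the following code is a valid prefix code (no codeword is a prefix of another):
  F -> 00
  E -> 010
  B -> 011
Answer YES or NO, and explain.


Checking each pair (does one codeword prefix another?):
  F='00' vs E='010': no prefix
  F='00' vs B='011': no prefix
  E='010' vs F='00': no prefix
  E='010' vs B='011': no prefix
  B='011' vs F='00': no prefix
  B='011' vs E='010': no prefix
No violation found over all pairs.

YES -- this is a valid prefix code. No codeword is a prefix of any other codeword.


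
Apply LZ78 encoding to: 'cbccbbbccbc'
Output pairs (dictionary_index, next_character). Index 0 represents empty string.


LZ78 encoding steps:
Dictionary: {0: ''}
Step 1: w='' (idx 0), next='c' -> output (0, 'c'), add 'c' as idx 1
Step 2: w='' (idx 0), next='b' -> output (0, 'b'), add 'b' as idx 2
Step 3: w='c' (idx 1), next='c' -> output (1, 'c'), add 'cc' as idx 3
Step 4: w='b' (idx 2), next='b' -> output (2, 'b'), add 'bb' as idx 4
Step 5: w='b' (idx 2), next='c' -> output (2, 'c'), add 'bc' as idx 5
Step 6: w='c' (idx 1), next='b' -> output (1, 'b'), add 'cb' as idx 6
Step 7: w='c' (idx 1), end of input -> output (1, '')


Encoded: [(0, 'c'), (0, 'b'), (1, 'c'), (2, 'b'), (2, 'c'), (1, 'b'), (1, '')]


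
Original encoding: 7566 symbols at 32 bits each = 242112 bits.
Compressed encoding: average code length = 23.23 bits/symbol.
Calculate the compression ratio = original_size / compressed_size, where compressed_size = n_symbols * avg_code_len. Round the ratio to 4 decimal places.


original_size = n_symbols * orig_bits = 7566 * 32 = 242112 bits
compressed_size = n_symbols * avg_code_len = 7566 * 23.23 = 175758.18 bits
ratio = original_size / compressed_size = 242112 / 175758.18 = 1.3775

Compression ratio = 1.3775


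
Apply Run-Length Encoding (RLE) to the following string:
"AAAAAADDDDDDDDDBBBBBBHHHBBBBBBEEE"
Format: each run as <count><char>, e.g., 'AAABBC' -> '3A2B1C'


Scanning runs left to right:
  i=0: run of 'A' x 6 -> '6A'
  i=6: run of 'D' x 9 -> '9D'
  i=15: run of 'B' x 6 -> '6B'
  i=21: run of 'H' x 3 -> '3H'
  i=24: run of 'B' x 6 -> '6B'
  i=30: run of 'E' x 3 -> '3E'

RLE = 6A9D6B3H6B3E


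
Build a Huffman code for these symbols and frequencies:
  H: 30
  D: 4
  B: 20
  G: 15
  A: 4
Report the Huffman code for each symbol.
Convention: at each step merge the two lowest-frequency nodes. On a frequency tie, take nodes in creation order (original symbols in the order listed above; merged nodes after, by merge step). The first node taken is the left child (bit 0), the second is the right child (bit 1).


Huffman tree construction:
Step 1: Merge D(4) + A(4) = 8
Step 2: Merge (D+A)(8) + G(15) = 23
Step 3: Merge B(20) + ((D+A)+G)(23) = 43
Step 4: Merge H(30) + (B+((D+A)+G))(43) = 73
Read each symbol's code off the tree from the root (left child = 0, right child = 1).

Codes:
  H: 0 (length 1)
  D: 1100 (length 4)
  B: 10 (length 2)
  G: 111 (length 3)
  A: 1101 (length 4)
Average code length: 147/73 = 2.0137 bits/symbol


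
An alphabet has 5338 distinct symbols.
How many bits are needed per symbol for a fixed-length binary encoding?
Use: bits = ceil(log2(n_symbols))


log2(5338) = 12.3821
Bracket: 2^12 = 4096 < 5338 <= 2^13 = 8192
So ceil(log2(5338)) = 13

bits = ceil(log2(5338)) = ceil(12.3821) = 13 bits


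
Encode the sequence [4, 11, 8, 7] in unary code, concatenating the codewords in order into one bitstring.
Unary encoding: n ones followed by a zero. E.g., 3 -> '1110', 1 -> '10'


Encode each number as n ones followed by a terminating 0:
  4 -> 11110 (5 bits)
  11 -> 111111111110 (12 bits)
  8 -> 111111110 (9 bits)
  7 -> 11111110 (8 bits)
Total length = 5 + 12 + 9 + 8 = 34 bits.

Unary([4, 11, 8, 7]) = 1111011111111111011111111011111110 (34 bits)


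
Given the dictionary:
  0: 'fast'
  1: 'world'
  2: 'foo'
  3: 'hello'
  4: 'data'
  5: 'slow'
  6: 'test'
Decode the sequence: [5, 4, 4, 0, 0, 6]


Look up each index in the dictionary:
  5 -> 'slow'
  4 -> 'data'
  4 -> 'data'
  0 -> 'fast'
  0 -> 'fast'
  6 -> 'test'

Decoded: "slow data data fast fast test"


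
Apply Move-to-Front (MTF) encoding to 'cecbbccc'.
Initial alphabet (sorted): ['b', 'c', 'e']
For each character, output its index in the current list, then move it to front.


MTF encoding:
'c': index 1 in ['b', 'c', 'e'] -> ['c', 'b', 'e']
'e': index 2 in ['c', 'b', 'e'] -> ['e', 'c', 'b']
'c': index 1 in ['e', 'c', 'b'] -> ['c', 'e', 'b']
'b': index 2 in ['c', 'e', 'b'] -> ['b', 'c', 'e']
'b': index 0 in ['b', 'c', 'e'] -> ['b', 'c', 'e']
'c': index 1 in ['b', 'c', 'e'] -> ['c', 'b', 'e']
'c': index 0 in ['c', 'b', 'e'] -> ['c', 'b', 'e']
'c': index 0 in ['c', 'b', 'e'] -> ['c', 'b', 'e']


Output: [1, 2, 1, 2, 0, 1, 0, 0]


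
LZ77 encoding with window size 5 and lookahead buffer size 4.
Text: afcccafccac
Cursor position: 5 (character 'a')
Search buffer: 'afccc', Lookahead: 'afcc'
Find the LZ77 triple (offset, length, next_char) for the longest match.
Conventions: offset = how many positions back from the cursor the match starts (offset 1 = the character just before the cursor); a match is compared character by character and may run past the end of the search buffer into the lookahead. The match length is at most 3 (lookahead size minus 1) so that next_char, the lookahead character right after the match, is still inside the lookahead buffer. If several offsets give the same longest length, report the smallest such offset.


Try each offset into the search buffer:
  offset=1 (pos 4, char 'c'): match length 0
  offset=2 (pos 3, char 'c'): match length 0
  offset=3 (pos 2, char 'c'): match length 0
  offset=4 (pos 1, char 'f'): match length 0
  offset=5 (pos 0, char 'a'): match length 3
Longest match has length 3 at offset 5.
next_char = character at position 5 + 3 = 8 -> 'c'

Best match: offset=5, length=3 (matching 'afc' starting at position 0)
LZ77 triple: (5, 3, 'c')


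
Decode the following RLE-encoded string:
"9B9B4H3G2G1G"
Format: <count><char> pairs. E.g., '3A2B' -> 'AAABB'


Expanding each <count><char> pair:
  9B -> 'BBBBBBBBB'
  9B -> 'BBBBBBBBB'
  4H -> 'HHHH'
  3G -> 'GGG'
  2G -> 'GG'
  1G -> 'G'

Decoded = BBBBBBBBBBBBBBBBBBHHHHGGGGGG


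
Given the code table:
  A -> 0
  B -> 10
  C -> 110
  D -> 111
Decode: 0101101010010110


Decoding:
0 -> A
10 -> B
110 -> C
10 -> B
10 -> B
0 -> A
10 -> B
110 -> C


Result: ABCBBABC


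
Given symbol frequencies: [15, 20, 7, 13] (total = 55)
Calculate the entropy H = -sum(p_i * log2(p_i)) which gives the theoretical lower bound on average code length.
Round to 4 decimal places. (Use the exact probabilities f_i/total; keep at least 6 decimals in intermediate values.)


Per-symbol terms -p_i * log2(p_i) with p_i = f_i/55:
  p = 15/55 = 0.272727: log2(p) = -1.874469, -p*log2(p) = 0.511219
  p = 20/55 = 0.363636: log2(p) = -1.459432, -p*log2(p) = 0.530702
  p = 7/55 = 0.127273: log2(p) = -2.974005, -p*log2(p) = 0.378510
  p = 13/55 = 0.236364: log2(p) = -2.080920, -p*log2(p) = 0.491854
H = 0.511219 + 0.530702 + 0.378510 + 0.491854 = 1.912285

H = 1.9123 bits/symbol


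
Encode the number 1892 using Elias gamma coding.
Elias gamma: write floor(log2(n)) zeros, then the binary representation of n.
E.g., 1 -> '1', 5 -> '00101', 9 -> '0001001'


num_bits = floor(log2(1892)) + 1 = 11
leading_zeros = num_bits - 1 = 10
binary(1892) = 11101100100

Elias gamma(1892) = '0000000000' + '11101100100' = 000000000011101100100 (21 bits)


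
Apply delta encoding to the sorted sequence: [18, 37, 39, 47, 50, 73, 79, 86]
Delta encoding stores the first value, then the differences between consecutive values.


First value: 18
Deltas:
  37 - 18 = 19
  39 - 37 = 2
  47 - 39 = 8
  50 - 47 = 3
  73 - 50 = 23
  79 - 73 = 6
  86 - 79 = 7


Delta encoded: [18, 19, 2, 8, 3, 23, 6, 7]


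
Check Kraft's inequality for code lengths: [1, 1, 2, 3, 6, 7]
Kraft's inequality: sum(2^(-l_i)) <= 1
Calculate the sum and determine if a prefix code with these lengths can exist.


Sum = 2^(-1) + 2^(-1) + 2^(-2) + 2^(-3) + 2^(-6) + 2^(-7)
    = 0.5 + 0.5 + 0.25 + 0.125 + 0.015625 + 0.0078125
    = 179/128 = 1.3984375
Since 1.3984375 > 1, Kraft's inequality is NOT satisfied.
A prefix code with these lengths CANNOT exist.

Kraft sum = 1.3984375. Not satisfied.


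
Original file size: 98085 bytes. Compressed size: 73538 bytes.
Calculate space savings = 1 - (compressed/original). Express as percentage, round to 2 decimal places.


ratio = compressed/original = 73538/98085 = 0.749737
savings = 1 - ratio = 1 - 0.749737 = 0.250263
as a percentage: 0.250263 * 100 = 25.03%

Space savings = 1 - 73538/98085 = 25.03%


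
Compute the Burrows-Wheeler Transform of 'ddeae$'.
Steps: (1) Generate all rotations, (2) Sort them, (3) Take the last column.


Rotations (sorted):
  0: $ddeae -> last char: e
  1: ae$dde -> last char: e
  2: ddeae$ -> last char: $
  3: deae$d -> last char: d
  4: e$ddea -> last char: a
  5: eae$dd -> last char: d


BWT = ee$dad


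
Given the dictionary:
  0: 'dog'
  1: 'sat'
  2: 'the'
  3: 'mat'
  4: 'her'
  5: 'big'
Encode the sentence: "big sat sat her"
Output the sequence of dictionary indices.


Look up each word in the dictionary:
  'big' -> 5
  'sat' -> 1
  'sat' -> 1
  'her' -> 4

Encoded: [5, 1, 1, 4]


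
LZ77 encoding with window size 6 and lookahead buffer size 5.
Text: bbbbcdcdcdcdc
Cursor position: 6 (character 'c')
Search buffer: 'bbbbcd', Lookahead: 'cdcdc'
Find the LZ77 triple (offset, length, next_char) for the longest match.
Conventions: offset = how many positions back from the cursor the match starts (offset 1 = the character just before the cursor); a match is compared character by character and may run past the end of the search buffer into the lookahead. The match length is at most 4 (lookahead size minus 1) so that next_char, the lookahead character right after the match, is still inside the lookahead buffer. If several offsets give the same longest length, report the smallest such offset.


Try each offset into the search buffer:
  offset=1 (pos 5, char 'd'): match length 0
  offset=2 (pos 4, char 'c'): match length 4
  offset=3 (pos 3, char 'b'): match length 0
  offset=4 (pos 2, char 'b'): match length 0
  offset=5 (pos 1, char 'b'): match length 0
  offset=6 (pos 0, char 'b'): match length 0
Longest match has length 4 at offset 2.
next_char = character at position 6 + 4 = 10 -> 'c'

Best match: offset=2, length=4 (matching 'cdcd' starting at position 4)
LZ77 triple: (2, 4, 'c')
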